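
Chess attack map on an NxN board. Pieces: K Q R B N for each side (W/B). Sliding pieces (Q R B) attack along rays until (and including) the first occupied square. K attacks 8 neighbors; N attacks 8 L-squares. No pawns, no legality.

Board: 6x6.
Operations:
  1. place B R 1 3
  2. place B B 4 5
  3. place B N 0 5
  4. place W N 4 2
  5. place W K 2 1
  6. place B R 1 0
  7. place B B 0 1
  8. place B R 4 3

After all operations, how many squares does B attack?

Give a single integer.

Op 1: place BR@(1,3)
Op 2: place BB@(4,5)
Op 3: place BN@(0,5)
Op 4: place WN@(4,2)
Op 5: place WK@(2,1)
Op 6: place BR@(1,0)
Op 7: place BB@(0,1)
Op 8: place BR@(4,3)
Per-piece attacks for B:
  BB@(0,1): attacks (1,2) (2,3) (3,4) (4,5) (1,0) [ray(1,1) blocked at (4,5); ray(1,-1) blocked at (1,0)]
  BN@(0,5): attacks (1,3) (2,4)
  BR@(1,0): attacks (1,1) (1,2) (1,3) (2,0) (3,0) (4,0) (5,0) (0,0) [ray(0,1) blocked at (1,3)]
  BR@(1,3): attacks (1,4) (1,5) (1,2) (1,1) (1,0) (2,3) (3,3) (4,3) (0,3) [ray(0,-1) blocked at (1,0); ray(1,0) blocked at (4,3)]
  BR@(4,3): attacks (4,4) (4,5) (4,2) (5,3) (3,3) (2,3) (1,3) [ray(0,1) blocked at (4,5); ray(0,-1) blocked at (4,2); ray(-1,0) blocked at (1,3)]
  BB@(4,5): attacks (5,4) (3,4) (2,3) (1,2) (0,1) [ray(-1,-1) blocked at (0,1)]
Union (23 distinct): (0,0) (0,1) (0,3) (1,0) (1,1) (1,2) (1,3) (1,4) (1,5) (2,0) (2,3) (2,4) (3,0) (3,3) (3,4) (4,0) (4,2) (4,3) (4,4) (4,5) (5,0) (5,3) (5,4)

Answer: 23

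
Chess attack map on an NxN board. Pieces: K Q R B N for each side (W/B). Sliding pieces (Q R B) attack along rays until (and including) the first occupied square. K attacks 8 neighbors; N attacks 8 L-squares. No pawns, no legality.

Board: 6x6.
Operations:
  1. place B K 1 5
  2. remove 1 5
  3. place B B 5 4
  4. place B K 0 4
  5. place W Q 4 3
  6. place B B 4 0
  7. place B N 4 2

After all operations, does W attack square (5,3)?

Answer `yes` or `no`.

Op 1: place BK@(1,5)
Op 2: remove (1,5)
Op 3: place BB@(5,4)
Op 4: place BK@(0,4)
Op 5: place WQ@(4,3)
Op 6: place BB@(4,0)
Op 7: place BN@(4,2)
Per-piece attacks for W:
  WQ@(4,3): attacks (4,4) (4,5) (4,2) (5,3) (3,3) (2,3) (1,3) (0,3) (5,4) (5,2) (3,4) (2,5) (3,2) (2,1) (1,0) [ray(0,-1) blocked at (4,2); ray(1,1) blocked at (5,4)]
W attacks (5,3): yes

Answer: yes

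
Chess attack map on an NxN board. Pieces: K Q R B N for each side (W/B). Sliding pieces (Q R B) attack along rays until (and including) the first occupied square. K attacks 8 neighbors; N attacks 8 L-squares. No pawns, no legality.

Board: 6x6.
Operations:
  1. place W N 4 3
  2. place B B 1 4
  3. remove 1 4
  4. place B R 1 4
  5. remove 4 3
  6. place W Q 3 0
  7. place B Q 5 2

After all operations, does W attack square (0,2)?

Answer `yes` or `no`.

Op 1: place WN@(4,3)
Op 2: place BB@(1,4)
Op 3: remove (1,4)
Op 4: place BR@(1,4)
Op 5: remove (4,3)
Op 6: place WQ@(3,0)
Op 7: place BQ@(5,2)
Per-piece attacks for W:
  WQ@(3,0): attacks (3,1) (3,2) (3,3) (3,4) (3,5) (4,0) (5,0) (2,0) (1,0) (0,0) (4,1) (5,2) (2,1) (1,2) (0,3) [ray(1,1) blocked at (5,2)]
W attacks (0,2): no

Answer: no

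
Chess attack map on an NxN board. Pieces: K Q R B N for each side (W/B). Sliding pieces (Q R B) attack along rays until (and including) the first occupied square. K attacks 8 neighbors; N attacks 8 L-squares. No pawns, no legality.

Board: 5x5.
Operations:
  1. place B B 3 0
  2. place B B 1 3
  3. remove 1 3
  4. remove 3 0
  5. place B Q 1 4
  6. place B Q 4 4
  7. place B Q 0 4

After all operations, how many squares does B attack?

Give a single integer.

Op 1: place BB@(3,0)
Op 2: place BB@(1,3)
Op 3: remove (1,3)
Op 4: remove (3,0)
Op 5: place BQ@(1,4)
Op 6: place BQ@(4,4)
Op 7: place BQ@(0,4)
Per-piece attacks for B:
  BQ@(0,4): attacks (0,3) (0,2) (0,1) (0,0) (1,4) (1,3) (2,2) (3,1) (4,0) [ray(1,0) blocked at (1,4)]
  BQ@(1,4): attacks (1,3) (1,2) (1,1) (1,0) (2,4) (3,4) (4,4) (0,4) (2,3) (3,2) (4,1) (0,3) [ray(1,0) blocked at (4,4); ray(-1,0) blocked at (0,4)]
  BQ@(4,4): attacks (4,3) (4,2) (4,1) (4,0) (3,4) (2,4) (1,4) (3,3) (2,2) (1,1) (0,0) [ray(-1,0) blocked at (1,4)]
Union (22 distinct): (0,0) (0,1) (0,2) (0,3) (0,4) (1,0) (1,1) (1,2) (1,3) (1,4) (2,2) (2,3) (2,4) (3,1) (3,2) (3,3) (3,4) (4,0) (4,1) (4,2) (4,3) (4,4)

Answer: 22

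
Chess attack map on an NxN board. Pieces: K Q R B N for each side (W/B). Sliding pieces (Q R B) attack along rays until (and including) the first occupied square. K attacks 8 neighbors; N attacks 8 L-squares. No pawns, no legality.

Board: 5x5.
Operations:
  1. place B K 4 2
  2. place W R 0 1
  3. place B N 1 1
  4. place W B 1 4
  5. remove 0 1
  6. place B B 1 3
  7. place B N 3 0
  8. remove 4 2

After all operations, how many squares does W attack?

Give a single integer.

Op 1: place BK@(4,2)
Op 2: place WR@(0,1)
Op 3: place BN@(1,1)
Op 4: place WB@(1,4)
Op 5: remove (0,1)
Op 6: place BB@(1,3)
Op 7: place BN@(3,0)
Op 8: remove (4,2)
Per-piece attacks for W:
  WB@(1,4): attacks (2,3) (3,2) (4,1) (0,3)
Union (4 distinct): (0,3) (2,3) (3,2) (4,1)

Answer: 4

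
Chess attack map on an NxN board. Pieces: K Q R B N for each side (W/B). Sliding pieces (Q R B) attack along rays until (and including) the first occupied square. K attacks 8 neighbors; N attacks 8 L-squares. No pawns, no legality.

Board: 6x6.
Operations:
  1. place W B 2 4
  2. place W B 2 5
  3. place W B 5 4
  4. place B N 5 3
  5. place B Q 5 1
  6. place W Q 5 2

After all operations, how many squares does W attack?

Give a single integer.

Op 1: place WB@(2,4)
Op 2: place WB@(2,5)
Op 3: place WB@(5,4)
Op 4: place BN@(5,3)
Op 5: place BQ@(5,1)
Op 6: place WQ@(5,2)
Per-piece attacks for W:
  WB@(2,4): attacks (3,5) (3,3) (4,2) (5,1) (1,5) (1,3) (0,2) [ray(1,-1) blocked at (5,1)]
  WB@(2,5): attacks (3,4) (4,3) (5,2) (1,4) (0,3) [ray(1,-1) blocked at (5,2)]
  WQ@(5,2): attacks (5,3) (5,1) (4,2) (3,2) (2,2) (1,2) (0,2) (4,3) (3,4) (2,5) (4,1) (3,0) [ray(0,1) blocked at (5,3); ray(0,-1) blocked at (5,1); ray(-1,1) blocked at (2,5)]
  WB@(5,4): attacks (4,5) (4,3) (3,2) (2,1) (1,0)
Union (22 distinct): (0,2) (0,3) (1,0) (1,2) (1,3) (1,4) (1,5) (2,1) (2,2) (2,5) (3,0) (3,2) (3,3) (3,4) (3,5) (4,1) (4,2) (4,3) (4,5) (5,1) (5,2) (5,3)

Answer: 22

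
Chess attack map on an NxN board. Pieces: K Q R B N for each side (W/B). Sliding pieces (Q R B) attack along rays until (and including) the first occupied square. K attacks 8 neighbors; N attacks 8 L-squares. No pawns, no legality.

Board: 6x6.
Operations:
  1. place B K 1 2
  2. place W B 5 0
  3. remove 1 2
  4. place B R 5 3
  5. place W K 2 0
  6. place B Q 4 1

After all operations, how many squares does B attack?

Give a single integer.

Answer: 22

Derivation:
Op 1: place BK@(1,2)
Op 2: place WB@(5,0)
Op 3: remove (1,2)
Op 4: place BR@(5,3)
Op 5: place WK@(2,0)
Op 6: place BQ@(4,1)
Per-piece attacks for B:
  BQ@(4,1): attacks (4,2) (4,3) (4,4) (4,5) (4,0) (5,1) (3,1) (2,1) (1,1) (0,1) (5,2) (5,0) (3,2) (2,3) (1,4) (0,5) (3,0) [ray(1,-1) blocked at (5,0)]
  BR@(5,3): attacks (5,4) (5,5) (5,2) (5,1) (5,0) (4,3) (3,3) (2,3) (1,3) (0,3) [ray(0,-1) blocked at (5,0)]
Union (22 distinct): (0,1) (0,3) (0,5) (1,1) (1,3) (1,4) (2,1) (2,3) (3,0) (3,1) (3,2) (3,3) (4,0) (4,2) (4,3) (4,4) (4,5) (5,0) (5,1) (5,2) (5,4) (5,5)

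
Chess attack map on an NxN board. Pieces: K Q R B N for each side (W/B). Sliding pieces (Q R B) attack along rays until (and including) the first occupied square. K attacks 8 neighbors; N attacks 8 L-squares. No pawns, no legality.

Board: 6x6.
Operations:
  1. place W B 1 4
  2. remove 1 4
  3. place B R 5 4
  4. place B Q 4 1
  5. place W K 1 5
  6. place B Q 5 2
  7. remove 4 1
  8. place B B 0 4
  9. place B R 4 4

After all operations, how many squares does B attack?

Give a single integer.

Op 1: place WB@(1,4)
Op 2: remove (1,4)
Op 3: place BR@(5,4)
Op 4: place BQ@(4,1)
Op 5: place WK@(1,5)
Op 6: place BQ@(5,2)
Op 7: remove (4,1)
Op 8: place BB@(0,4)
Op 9: place BR@(4,4)
Per-piece attacks for B:
  BB@(0,4): attacks (1,5) (1,3) (2,2) (3,1) (4,0) [ray(1,1) blocked at (1,5)]
  BR@(4,4): attacks (4,5) (4,3) (4,2) (4,1) (4,0) (5,4) (3,4) (2,4) (1,4) (0,4) [ray(1,0) blocked at (5,4); ray(-1,0) blocked at (0,4)]
  BQ@(5,2): attacks (5,3) (5,4) (5,1) (5,0) (4,2) (3,2) (2,2) (1,2) (0,2) (4,3) (3,4) (2,5) (4,1) (3,0) [ray(0,1) blocked at (5,4)]
  BR@(5,4): attacks (5,5) (5,3) (5,2) (4,4) [ray(0,-1) blocked at (5,2); ray(-1,0) blocked at (4,4)]
Union (25 distinct): (0,2) (0,4) (1,2) (1,3) (1,4) (1,5) (2,2) (2,4) (2,5) (3,0) (3,1) (3,2) (3,4) (4,0) (4,1) (4,2) (4,3) (4,4) (4,5) (5,0) (5,1) (5,2) (5,3) (5,4) (5,5)

Answer: 25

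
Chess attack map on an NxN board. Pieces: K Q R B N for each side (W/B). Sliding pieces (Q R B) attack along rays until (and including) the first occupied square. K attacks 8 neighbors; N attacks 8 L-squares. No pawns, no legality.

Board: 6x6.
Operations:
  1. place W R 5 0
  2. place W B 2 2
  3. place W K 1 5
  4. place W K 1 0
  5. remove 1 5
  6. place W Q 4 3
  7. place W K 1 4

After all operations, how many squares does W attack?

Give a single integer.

Answer: 29

Derivation:
Op 1: place WR@(5,0)
Op 2: place WB@(2,2)
Op 3: place WK@(1,5)
Op 4: place WK@(1,0)
Op 5: remove (1,5)
Op 6: place WQ@(4,3)
Op 7: place WK@(1,4)
Per-piece attacks for W:
  WK@(1,0): attacks (1,1) (2,0) (0,0) (2,1) (0,1)
  WK@(1,4): attacks (1,5) (1,3) (2,4) (0,4) (2,5) (2,3) (0,5) (0,3)
  WB@(2,2): attacks (3,3) (4,4) (5,5) (3,1) (4,0) (1,3) (0,4) (1,1) (0,0)
  WQ@(4,3): attacks (4,4) (4,5) (4,2) (4,1) (4,0) (5,3) (3,3) (2,3) (1,3) (0,3) (5,4) (5,2) (3,4) (2,5) (3,2) (2,1) (1,0) [ray(-1,-1) blocked at (1,0)]
  WR@(5,0): attacks (5,1) (5,2) (5,3) (5,4) (5,5) (4,0) (3,0) (2,0) (1,0) [ray(-1,0) blocked at (1,0)]
Union (29 distinct): (0,0) (0,1) (0,3) (0,4) (0,5) (1,0) (1,1) (1,3) (1,5) (2,0) (2,1) (2,3) (2,4) (2,5) (3,0) (3,1) (3,2) (3,3) (3,4) (4,0) (4,1) (4,2) (4,4) (4,5) (5,1) (5,2) (5,3) (5,4) (5,5)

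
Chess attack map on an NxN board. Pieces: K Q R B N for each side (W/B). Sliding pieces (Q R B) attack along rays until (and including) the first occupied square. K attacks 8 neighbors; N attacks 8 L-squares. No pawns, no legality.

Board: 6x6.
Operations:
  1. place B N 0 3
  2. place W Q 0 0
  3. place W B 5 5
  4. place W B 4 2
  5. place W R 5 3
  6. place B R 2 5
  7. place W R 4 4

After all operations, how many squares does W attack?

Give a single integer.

Op 1: place BN@(0,3)
Op 2: place WQ@(0,0)
Op 3: place WB@(5,5)
Op 4: place WB@(4,2)
Op 5: place WR@(5,3)
Op 6: place BR@(2,5)
Op 7: place WR@(4,4)
Per-piece attacks for W:
  WQ@(0,0): attacks (0,1) (0,2) (0,3) (1,0) (2,0) (3,0) (4,0) (5,0) (1,1) (2,2) (3,3) (4,4) [ray(0,1) blocked at (0,3); ray(1,1) blocked at (4,4)]
  WB@(4,2): attacks (5,3) (5,1) (3,3) (2,4) (1,5) (3,1) (2,0) [ray(1,1) blocked at (5,3)]
  WR@(4,4): attacks (4,5) (4,3) (4,2) (5,4) (3,4) (2,4) (1,4) (0,4) [ray(0,-1) blocked at (4,2)]
  WR@(5,3): attacks (5,4) (5,5) (5,2) (5,1) (5,0) (4,3) (3,3) (2,3) (1,3) (0,3) [ray(0,1) blocked at (5,5); ray(-1,0) blocked at (0,3)]
  WB@(5,5): attacks (4,4) [ray(-1,-1) blocked at (4,4)]
Union (28 distinct): (0,1) (0,2) (0,3) (0,4) (1,0) (1,1) (1,3) (1,4) (1,5) (2,0) (2,2) (2,3) (2,4) (3,0) (3,1) (3,3) (3,4) (4,0) (4,2) (4,3) (4,4) (4,5) (5,0) (5,1) (5,2) (5,3) (5,4) (5,5)

Answer: 28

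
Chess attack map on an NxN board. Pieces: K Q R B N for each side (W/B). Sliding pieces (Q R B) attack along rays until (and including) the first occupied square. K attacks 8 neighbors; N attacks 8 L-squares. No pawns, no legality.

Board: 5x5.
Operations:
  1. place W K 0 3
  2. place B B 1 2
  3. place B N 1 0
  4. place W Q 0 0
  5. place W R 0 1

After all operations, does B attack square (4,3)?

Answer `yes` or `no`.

Answer: no

Derivation:
Op 1: place WK@(0,3)
Op 2: place BB@(1,2)
Op 3: place BN@(1,0)
Op 4: place WQ@(0,0)
Op 5: place WR@(0,1)
Per-piece attacks for B:
  BN@(1,0): attacks (2,2) (3,1) (0,2)
  BB@(1,2): attacks (2,3) (3,4) (2,1) (3,0) (0,3) (0,1) [ray(-1,1) blocked at (0,3); ray(-1,-1) blocked at (0,1)]
B attacks (4,3): no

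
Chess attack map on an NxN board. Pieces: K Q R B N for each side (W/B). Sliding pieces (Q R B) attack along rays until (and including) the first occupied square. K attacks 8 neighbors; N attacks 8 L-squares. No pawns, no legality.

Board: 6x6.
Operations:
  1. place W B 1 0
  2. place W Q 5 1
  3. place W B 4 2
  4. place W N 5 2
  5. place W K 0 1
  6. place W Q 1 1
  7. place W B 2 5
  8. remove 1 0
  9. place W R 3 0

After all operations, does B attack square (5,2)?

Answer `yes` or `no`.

Op 1: place WB@(1,0)
Op 2: place WQ@(5,1)
Op 3: place WB@(4,2)
Op 4: place WN@(5,2)
Op 5: place WK@(0,1)
Op 6: place WQ@(1,1)
Op 7: place WB@(2,5)
Op 8: remove (1,0)
Op 9: place WR@(3,0)
Per-piece attacks for B:
B attacks (5,2): no

Answer: no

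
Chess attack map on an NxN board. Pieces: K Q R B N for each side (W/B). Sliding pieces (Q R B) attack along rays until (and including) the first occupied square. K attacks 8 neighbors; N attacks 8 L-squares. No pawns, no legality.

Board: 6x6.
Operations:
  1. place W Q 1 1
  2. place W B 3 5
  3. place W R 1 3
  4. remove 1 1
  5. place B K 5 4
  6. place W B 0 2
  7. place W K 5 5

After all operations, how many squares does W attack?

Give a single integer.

Op 1: place WQ@(1,1)
Op 2: place WB@(3,5)
Op 3: place WR@(1,3)
Op 4: remove (1,1)
Op 5: place BK@(5,4)
Op 6: place WB@(0,2)
Op 7: place WK@(5,5)
Per-piece attacks for W:
  WB@(0,2): attacks (1,3) (1,1) (2,0) [ray(1,1) blocked at (1,3)]
  WR@(1,3): attacks (1,4) (1,5) (1,2) (1,1) (1,0) (2,3) (3,3) (4,3) (5,3) (0,3)
  WB@(3,5): attacks (4,4) (5,3) (2,4) (1,3) [ray(-1,-1) blocked at (1,3)]
  WK@(5,5): attacks (5,4) (4,5) (4,4)
Union (16 distinct): (0,3) (1,0) (1,1) (1,2) (1,3) (1,4) (1,5) (2,0) (2,3) (2,4) (3,3) (4,3) (4,4) (4,5) (5,3) (5,4)

Answer: 16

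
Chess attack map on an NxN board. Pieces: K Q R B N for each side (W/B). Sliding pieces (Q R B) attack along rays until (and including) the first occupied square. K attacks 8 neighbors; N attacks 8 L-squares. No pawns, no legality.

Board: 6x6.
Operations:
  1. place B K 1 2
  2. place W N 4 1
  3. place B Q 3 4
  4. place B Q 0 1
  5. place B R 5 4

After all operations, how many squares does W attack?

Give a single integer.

Answer: 4

Derivation:
Op 1: place BK@(1,2)
Op 2: place WN@(4,1)
Op 3: place BQ@(3,4)
Op 4: place BQ@(0,1)
Op 5: place BR@(5,4)
Per-piece attacks for W:
  WN@(4,1): attacks (5,3) (3,3) (2,2) (2,0)
Union (4 distinct): (2,0) (2,2) (3,3) (5,3)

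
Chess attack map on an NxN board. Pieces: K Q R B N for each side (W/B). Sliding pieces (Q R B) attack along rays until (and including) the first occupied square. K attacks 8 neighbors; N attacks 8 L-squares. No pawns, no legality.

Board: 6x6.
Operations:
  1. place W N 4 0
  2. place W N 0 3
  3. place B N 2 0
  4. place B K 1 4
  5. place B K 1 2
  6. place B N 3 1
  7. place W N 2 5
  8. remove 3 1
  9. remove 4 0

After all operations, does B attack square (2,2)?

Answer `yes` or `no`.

Op 1: place WN@(4,0)
Op 2: place WN@(0,3)
Op 3: place BN@(2,0)
Op 4: place BK@(1,4)
Op 5: place BK@(1,2)
Op 6: place BN@(3,1)
Op 7: place WN@(2,5)
Op 8: remove (3,1)
Op 9: remove (4,0)
Per-piece attacks for B:
  BK@(1,2): attacks (1,3) (1,1) (2,2) (0,2) (2,3) (2,1) (0,3) (0,1)
  BK@(1,4): attacks (1,5) (1,3) (2,4) (0,4) (2,5) (2,3) (0,5) (0,3)
  BN@(2,0): attacks (3,2) (4,1) (1,2) (0,1)
B attacks (2,2): yes

Answer: yes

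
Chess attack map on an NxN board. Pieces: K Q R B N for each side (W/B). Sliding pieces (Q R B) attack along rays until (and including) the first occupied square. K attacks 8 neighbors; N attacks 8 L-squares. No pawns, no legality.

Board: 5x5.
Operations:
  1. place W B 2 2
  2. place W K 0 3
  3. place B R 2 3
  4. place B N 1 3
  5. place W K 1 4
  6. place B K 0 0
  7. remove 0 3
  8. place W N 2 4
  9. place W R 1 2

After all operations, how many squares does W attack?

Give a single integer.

Op 1: place WB@(2,2)
Op 2: place WK@(0,3)
Op 3: place BR@(2,3)
Op 4: place BN@(1,3)
Op 5: place WK@(1,4)
Op 6: place BK@(0,0)
Op 7: remove (0,3)
Op 8: place WN@(2,4)
Op 9: place WR@(1,2)
Per-piece attacks for W:
  WR@(1,2): attacks (1,3) (1,1) (1,0) (2,2) (0,2) [ray(0,1) blocked at (1,3); ray(1,0) blocked at (2,2)]
  WK@(1,4): attacks (1,3) (2,4) (0,4) (2,3) (0,3)
  WB@(2,2): attacks (3,3) (4,4) (3,1) (4,0) (1,3) (1,1) (0,0) [ray(-1,1) blocked at (1,3); ray(-1,-1) blocked at (0,0)]
  WN@(2,4): attacks (3,2) (4,3) (1,2) (0,3)
Union (17 distinct): (0,0) (0,2) (0,3) (0,4) (1,0) (1,1) (1,2) (1,3) (2,2) (2,3) (2,4) (3,1) (3,2) (3,3) (4,0) (4,3) (4,4)

Answer: 17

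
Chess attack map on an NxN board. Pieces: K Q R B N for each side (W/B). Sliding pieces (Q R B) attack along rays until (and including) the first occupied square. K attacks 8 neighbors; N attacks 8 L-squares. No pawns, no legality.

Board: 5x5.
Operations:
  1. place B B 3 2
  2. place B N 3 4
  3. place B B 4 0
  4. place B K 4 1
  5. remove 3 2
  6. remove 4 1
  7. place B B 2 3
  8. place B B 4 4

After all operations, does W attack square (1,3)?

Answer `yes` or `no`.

Op 1: place BB@(3,2)
Op 2: place BN@(3,4)
Op 3: place BB@(4,0)
Op 4: place BK@(4,1)
Op 5: remove (3,2)
Op 6: remove (4,1)
Op 7: place BB@(2,3)
Op 8: place BB@(4,4)
Per-piece attacks for W:
W attacks (1,3): no

Answer: no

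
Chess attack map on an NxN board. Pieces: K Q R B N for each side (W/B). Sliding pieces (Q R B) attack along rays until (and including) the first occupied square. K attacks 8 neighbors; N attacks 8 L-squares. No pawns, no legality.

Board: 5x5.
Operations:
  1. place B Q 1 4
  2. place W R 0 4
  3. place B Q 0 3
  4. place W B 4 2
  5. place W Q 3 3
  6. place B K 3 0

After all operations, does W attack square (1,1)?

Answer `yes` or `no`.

Op 1: place BQ@(1,4)
Op 2: place WR@(0,4)
Op 3: place BQ@(0,3)
Op 4: place WB@(4,2)
Op 5: place WQ@(3,3)
Op 6: place BK@(3,0)
Per-piece attacks for W:
  WR@(0,4): attacks (0,3) (1,4) [ray(0,-1) blocked at (0,3); ray(1,0) blocked at (1,4)]
  WQ@(3,3): attacks (3,4) (3,2) (3,1) (3,0) (4,3) (2,3) (1,3) (0,3) (4,4) (4,2) (2,4) (2,2) (1,1) (0,0) [ray(0,-1) blocked at (3,0); ray(-1,0) blocked at (0,3); ray(1,-1) blocked at (4,2)]
  WB@(4,2): attacks (3,3) (3,1) (2,0) [ray(-1,1) blocked at (3,3)]
W attacks (1,1): yes

Answer: yes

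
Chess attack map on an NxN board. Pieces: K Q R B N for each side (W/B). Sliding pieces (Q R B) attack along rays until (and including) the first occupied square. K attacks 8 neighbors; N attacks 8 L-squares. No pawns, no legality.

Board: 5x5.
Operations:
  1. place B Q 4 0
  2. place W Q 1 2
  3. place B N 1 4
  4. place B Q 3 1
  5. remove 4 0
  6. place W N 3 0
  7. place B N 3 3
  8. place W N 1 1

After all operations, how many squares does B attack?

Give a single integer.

Op 1: place BQ@(4,0)
Op 2: place WQ@(1,2)
Op 3: place BN@(1,4)
Op 4: place BQ@(3,1)
Op 5: remove (4,0)
Op 6: place WN@(3,0)
Op 7: place BN@(3,3)
Op 8: place WN@(1,1)
Per-piece attacks for B:
  BN@(1,4): attacks (2,2) (3,3) (0,2)
  BQ@(3,1): attacks (3,2) (3,3) (3,0) (4,1) (2,1) (1,1) (4,2) (4,0) (2,2) (1,3) (0,4) (2,0) [ray(0,1) blocked at (3,3); ray(0,-1) blocked at (3,0); ray(-1,0) blocked at (1,1)]
  BN@(3,3): attacks (1,4) (4,1) (2,1) (1,2)
Union (15 distinct): (0,2) (0,4) (1,1) (1,2) (1,3) (1,4) (2,0) (2,1) (2,2) (3,0) (3,2) (3,3) (4,0) (4,1) (4,2)

Answer: 15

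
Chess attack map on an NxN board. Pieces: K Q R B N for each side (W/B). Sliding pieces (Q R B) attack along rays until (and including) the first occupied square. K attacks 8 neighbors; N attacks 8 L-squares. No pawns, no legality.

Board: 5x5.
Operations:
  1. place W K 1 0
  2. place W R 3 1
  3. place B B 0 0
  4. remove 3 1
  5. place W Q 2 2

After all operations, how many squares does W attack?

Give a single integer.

Op 1: place WK@(1,0)
Op 2: place WR@(3,1)
Op 3: place BB@(0,0)
Op 4: remove (3,1)
Op 5: place WQ@(2,2)
Per-piece attacks for W:
  WK@(1,0): attacks (1,1) (2,0) (0,0) (2,1) (0,1)
  WQ@(2,2): attacks (2,3) (2,4) (2,1) (2,0) (3,2) (4,2) (1,2) (0,2) (3,3) (4,4) (3,1) (4,0) (1,3) (0,4) (1,1) (0,0) [ray(-1,-1) blocked at (0,0)]
Union (17 distinct): (0,0) (0,1) (0,2) (0,4) (1,1) (1,2) (1,3) (2,0) (2,1) (2,3) (2,4) (3,1) (3,2) (3,3) (4,0) (4,2) (4,4)

Answer: 17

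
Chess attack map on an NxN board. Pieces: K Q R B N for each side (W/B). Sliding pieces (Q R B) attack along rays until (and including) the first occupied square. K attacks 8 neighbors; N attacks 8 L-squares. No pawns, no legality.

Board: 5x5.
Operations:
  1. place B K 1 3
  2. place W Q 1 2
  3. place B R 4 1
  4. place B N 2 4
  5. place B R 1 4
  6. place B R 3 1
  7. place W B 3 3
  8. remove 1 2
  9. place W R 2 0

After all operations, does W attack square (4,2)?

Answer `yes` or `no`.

Op 1: place BK@(1,3)
Op 2: place WQ@(1,2)
Op 3: place BR@(4,1)
Op 4: place BN@(2,4)
Op 5: place BR@(1,4)
Op 6: place BR@(3,1)
Op 7: place WB@(3,3)
Op 8: remove (1,2)
Op 9: place WR@(2,0)
Per-piece attacks for W:
  WR@(2,0): attacks (2,1) (2,2) (2,3) (2,4) (3,0) (4,0) (1,0) (0,0) [ray(0,1) blocked at (2,4)]
  WB@(3,3): attacks (4,4) (4,2) (2,4) (2,2) (1,1) (0,0) [ray(-1,1) blocked at (2,4)]
W attacks (4,2): yes

Answer: yes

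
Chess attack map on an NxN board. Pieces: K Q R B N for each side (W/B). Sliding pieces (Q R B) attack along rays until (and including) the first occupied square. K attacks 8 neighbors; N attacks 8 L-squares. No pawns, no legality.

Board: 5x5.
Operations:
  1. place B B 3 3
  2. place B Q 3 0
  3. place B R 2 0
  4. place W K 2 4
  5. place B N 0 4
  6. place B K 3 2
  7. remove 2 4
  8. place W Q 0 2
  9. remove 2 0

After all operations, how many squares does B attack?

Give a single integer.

Op 1: place BB@(3,3)
Op 2: place BQ@(3,0)
Op 3: place BR@(2,0)
Op 4: place WK@(2,4)
Op 5: place BN@(0,4)
Op 6: place BK@(3,2)
Op 7: remove (2,4)
Op 8: place WQ@(0,2)
Op 9: remove (2,0)
Per-piece attacks for B:
  BN@(0,4): attacks (1,2) (2,3)
  BQ@(3,0): attacks (3,1) (3,2) (4,0) (2,0) (1,0) (0,0) (4,1) (2,1) (1,2) (0,3) [ray(0,1) blocked at (3,2)]
  BK@(3,2): attacks (3,3) (3,1) (4,2) (2,2) (4,3) (4,1) (2,3) (2,1)
  BB@(3,3): attacks (4,4) (4,2) (2,4) (2,2) (1,1) (0,0)
Union (18 distinct): (0,0) (0,3) (1,0) (1,1) (1,2) (2,0) (2,1) (2,2) (2,3) (2,4) (3,1) (3,2) (3,3) (4,0) (4,1) (4,2) (4,3) (4,4)

Answer: 18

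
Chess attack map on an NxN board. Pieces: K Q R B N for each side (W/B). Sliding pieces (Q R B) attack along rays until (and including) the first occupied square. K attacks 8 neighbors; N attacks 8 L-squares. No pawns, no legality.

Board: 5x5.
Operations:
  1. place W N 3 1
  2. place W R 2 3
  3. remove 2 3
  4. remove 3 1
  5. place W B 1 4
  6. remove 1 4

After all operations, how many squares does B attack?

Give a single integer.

Op 1: place WN@(3,1)
Op 2: place WR@(2,3)
Op 3: remove (2,3)
Op 4: remove (3,1)
Op 5: place WB@(1,4)
Op 6: remove (1,4)
Per-piece attacks for B:
Union (0 distinct): (none)

Answer: 0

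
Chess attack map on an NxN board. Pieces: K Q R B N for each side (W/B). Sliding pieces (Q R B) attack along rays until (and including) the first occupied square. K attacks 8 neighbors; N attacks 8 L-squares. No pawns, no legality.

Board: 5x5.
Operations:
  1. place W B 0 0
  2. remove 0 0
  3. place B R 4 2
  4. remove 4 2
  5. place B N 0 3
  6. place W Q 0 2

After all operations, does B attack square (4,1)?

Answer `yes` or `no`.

Op 1: place WB@(0,0)
Op 2: remove (0,0)
Op 3: place BR@(4,2)
Op 4: remove (4,2)
Op 5: place BN@(0,3)
Op 6: place WQ@(0,2)
Per-piece attacks for B:
  BN@(0,3): attacks (2,4) (1,1) (2,2)
B attacks (4,1): no

Answer: no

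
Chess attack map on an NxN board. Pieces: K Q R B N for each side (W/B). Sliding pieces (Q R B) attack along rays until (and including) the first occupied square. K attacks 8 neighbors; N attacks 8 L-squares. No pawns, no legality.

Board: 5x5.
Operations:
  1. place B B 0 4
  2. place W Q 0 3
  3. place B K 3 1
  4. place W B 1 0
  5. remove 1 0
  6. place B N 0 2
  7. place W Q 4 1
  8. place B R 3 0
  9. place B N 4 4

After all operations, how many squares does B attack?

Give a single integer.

Answer: 14

Derivation:
Op 1: place BB@(0,4)
Op 2: place WQ@(0,3)
Op 3: place BK@(3,1)
Op 4: place WB@(1,0)
Op 5: remove (1,0)
Op 6: place BN@(0,2)
Op 7: place WQ@(4,1)
Op 8: place BR@(3,0)
Op 9: place BN@(4,4)
Per-piece attacks for B:
  BN@(0,2): attacks (1,4) (2,3) (1,0) (2,1)
  BB@(0,4): attacks (1,3) (2,2) (3,1) [ray(1,-1) blocked at (3,1)]
  BR@(3,0): attacks (3,1) (4,0) (2,0) (1,0) (0,0) [ray(0,1) blocked at (3,1)]
  BK@(3,1): attacks (3,2) (3,0) (4,1) (2,1) (4,2) (4,0) (2,2) (2,0)
  BN@(4,4): attacks (3,2) (2,3)
Union (14 distinct): (0,0) (1,0) (1,3) (1,4) (2,0) (2,1) (2,2) (2,3) (3,0) (3,1) (3,2) (4,0) (4,1) (4,2)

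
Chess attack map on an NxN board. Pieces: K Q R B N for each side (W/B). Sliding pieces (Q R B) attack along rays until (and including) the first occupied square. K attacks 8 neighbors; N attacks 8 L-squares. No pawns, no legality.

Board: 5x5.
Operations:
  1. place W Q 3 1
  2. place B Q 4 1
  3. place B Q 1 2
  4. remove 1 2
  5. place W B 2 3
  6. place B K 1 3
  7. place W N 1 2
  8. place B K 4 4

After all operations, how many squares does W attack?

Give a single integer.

Op 1: place WQ@(3,1)
Op 2: place BQ@(4,1)
Op 3: place BQ@(1,2)
Op 4: remove (1,2)
Op 5: place WB@(2,3)
Op 6: place BK@(1,3)
Op 7: place WN@(1,2)
Op 8: place BK@(4,4)
Per-piece attacks for W:
  WN@(1,2): attacks (2,4) (3,3) (0,4) (2,0) (3,1) (0,0)
  WB@(2,3): attacks (3,4) (3,2) (4,1) (1,4) (1,2) [ray(1,-1) blocked at (4,1); ray(-1,-1) blocked at (1,2)]
  WQ@(3,1): attacks (3,2) (3,3) (3,4) (3,0) (4,1) (2,1) (1,1) (0,1) (4,2) (4,0) (2,2) (1,3) (2,0) [ray(1,0) blocked at (4,1); ray(-1,1) blocked at (1,3)]
Union (19 distinct): (0,0) (0,1) (0,4) (1,1) (1,2) (1,3) (1,4) (2,0) (2,1) (2,2) (2,4) (3,0) (3,1) (3,2) (3,3) (3,4) (4,0) (4,1) (4,2)

Answer: 19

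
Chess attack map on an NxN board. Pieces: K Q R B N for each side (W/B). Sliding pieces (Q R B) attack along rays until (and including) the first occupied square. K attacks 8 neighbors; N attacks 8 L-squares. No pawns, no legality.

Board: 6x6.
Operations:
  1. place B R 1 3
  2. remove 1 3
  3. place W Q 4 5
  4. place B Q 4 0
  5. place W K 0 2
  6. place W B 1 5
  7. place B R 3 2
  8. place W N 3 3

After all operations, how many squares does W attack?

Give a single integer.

Answer: 24

Derivation:
Op 1: place BR@(1,3)
Op 2: remove (1,3)
Op 3: place WQ@(4,5)
Op 4: place BQ@(4,0)
Op 5: place WK@(0,2)
Op 6: place WB@(1,5)
Op 7: place BR@(3,2)
Op 8: place WN@(3,3)
Per-piece attacks for W:
  WK@(0,2): attacks (0,3) (0,1) (1,2) (1,3) (1,1)
  WB@(1,5): attacks (2,4) (3,3) (0,4) [ray(1,-1) blocked at (3,3)]
  WN@(3,3): attacks (4,5) (5,4) (2,5) (1,4) (4,1) (5,2) (2,1) (1,2)
  WQ@(4,5): attacks (4,4) (4,3) (4,2) (4,1) (4,0) (5,5) (3,5) (2,5) (1,5) (5,4) (3,4) (2,3) (1,2) (0,1) [ray(0,-1) blocked at (4,0); ray(-1,0) blocked at (1,5)]
Union (24 distinct): (0,1) (0,3) (0,4) (1,1) (1,2) (1,3) (1,4) (1,5) (2,1) (2,3) (2,4) (2,5) (3,3) (3,4) (3,5) (4,0) (4,1) (4,2) (4,3) (4,4) (4,5) (5,2) (5,4) (5,5)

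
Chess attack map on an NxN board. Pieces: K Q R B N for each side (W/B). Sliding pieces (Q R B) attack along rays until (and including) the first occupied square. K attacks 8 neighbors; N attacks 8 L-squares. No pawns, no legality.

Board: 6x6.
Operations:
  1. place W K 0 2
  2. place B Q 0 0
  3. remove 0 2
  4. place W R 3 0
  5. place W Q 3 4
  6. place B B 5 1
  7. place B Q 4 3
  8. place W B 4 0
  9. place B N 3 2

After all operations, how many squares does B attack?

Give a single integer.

Answer: 27

Derivation:
Op 1: place WK@(0,2)
Op 2: place BQ@(0,0)
Op 3: remove (0,2)
Op 4: place WR@(3,0)
Op 5: place WQ@(3,4)
Op 6: place BB@(5,1)
Op 7: place BQ@(4,3)
Op 8: place WB@(4,0)
Op 9: place BN@(3,2)
Per-piece attacks for B:
  BQ@(0,0): attacks (0,1) (0,2) (0,3) (0,4) (0,5) (1,0) (2,0) (3,0) (1,1) (2,2) (3,3) (4,4) (5,5) [ray(1,0) blocked at (3,0)]
  BN@(3,2): attacks (4,4) (5,3) (2,4) (1,3) (4,0) (5,1) (2,0) (1,1)
  BQ@(4,3): attacks (4,4) (4,5) (4,2) (4,1) (4,0) (5,3) (3,3) (2,3) (1,3) (0,3) (5,4) (5,2) (3,4) (3,2) [ray(0,-1) blocked at (4,0); ray(-1,1) blocked at (3,4); ray(-1,-1) blocked at (3,2)]
  BB@(5,1): attacks (4,2) (3,3) (2,4) (1,5) (4,0) [ray(-1,-1) blocked at (4,0)]
Union (27 distinct): (0,1) (0,2) (0,3) (0,4) (0,5) (1,0) (1,1) (1,3) (1,5) (2,0) (2,2) (2,3) (2,4) (3,0) (3,2) (3,3) (3,4) (4,0) (4,1) (4,2) (4,4) (4,5) (5,1) (5,2) (5,3) (5,4) (5,5)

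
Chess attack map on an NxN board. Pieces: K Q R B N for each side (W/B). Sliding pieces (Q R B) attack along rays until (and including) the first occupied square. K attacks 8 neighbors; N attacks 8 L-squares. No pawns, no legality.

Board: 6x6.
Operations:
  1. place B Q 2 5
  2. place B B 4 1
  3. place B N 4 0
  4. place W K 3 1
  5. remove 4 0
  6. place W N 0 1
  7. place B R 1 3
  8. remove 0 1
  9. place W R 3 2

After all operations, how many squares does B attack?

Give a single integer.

Answer: 23

Derivation:
Op 1: place BQ@(2,5)
Op 2: place BB@(4,1)
Op 3: place BN@(4,0)
Op 4: place WK@(3,1)
Op 5: remove (4,0)
Op 6: place WN@(0,1)
Op 7: place BR@(1,3)
Op 8: remove (0,1)
Op 9: place WR@(3,2)
Per-piece attacks for B:
  BR@(1,3): attacks (1,4) (1,5) (1,2) (1,1) (1,0) (2,3) (3,3) (4,3) (5,3) (0,3)
  BQ@(2,5): attacks (2,4) (2,3) (2,2) (2,1) (2,0) (3,5) (4,5) (5,5) (1,5) (0,5) (3,4) (4,3) (5,2) (1,4) (0,3)
  BB@(4,1): attacks (5,2) (5,0) (3,2) (3,0) [ray(-1,1) blocked at (3,2)]
Union (23 distinct): (0,3) (0,5) (1,0) (1,1) (1,2) (1,4) (1,5) (2,0) (2,1) (2,2) (2,3) (2,4) (3,0) (3,2) (3,3) (3,4) (3,5) (4,3) (4,5) (5,0) (5,2) (5,3) (5,5)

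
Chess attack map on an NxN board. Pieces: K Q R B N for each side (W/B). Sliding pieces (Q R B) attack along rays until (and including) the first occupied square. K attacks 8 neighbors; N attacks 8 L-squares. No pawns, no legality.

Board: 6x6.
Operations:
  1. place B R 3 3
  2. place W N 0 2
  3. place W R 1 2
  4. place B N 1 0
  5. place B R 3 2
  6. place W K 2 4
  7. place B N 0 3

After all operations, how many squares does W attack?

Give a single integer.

Op 1: place BR@(3,3)
Op 2: place WN@(0,2)
Op 3: place WR@(1,2)
Op 4: place BN@(1,0)
Op 5: place BR@(3,2)
Op 6: place WK@(2,4)
Op 7: place BN@(0,3)
Per-piece attacks for W:
  WN@(0,2): attacks (1,4) (2,3) (1,0) (2,1)
  WR@(1,2): attacks (1,3) (1,4) (1,5) (1,1) (1,0) (2,2) (3,2) (0,2) [ray(0,-1) blocked at (1,0); ray(1,0) blocked at (3,2); ray(-1,0) blocked at (0,2)]
  WK@(2,4): attacks (2,5) (2,3) (3,4) (1,4) (3,5) (3,3) (1,5) (1,3)
Union (14 distinct): (0,2) (1,0) (1,1) (1,3) (1,4) (1,5) (2,1) (2,2) (2,3) (2,5) (3,2) (3,3) (3,4) (3,5)

Answer: 14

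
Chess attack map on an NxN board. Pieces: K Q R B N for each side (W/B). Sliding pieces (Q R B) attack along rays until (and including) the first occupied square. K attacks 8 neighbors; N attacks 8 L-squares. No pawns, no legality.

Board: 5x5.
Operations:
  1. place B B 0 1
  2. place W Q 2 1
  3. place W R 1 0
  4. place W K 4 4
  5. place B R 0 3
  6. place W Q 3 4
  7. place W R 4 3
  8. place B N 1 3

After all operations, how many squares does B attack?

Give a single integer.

Op 1: place BB@(0,1)
Op 2: place WQ@(2,1)
Op 3: place WR@(1,0)
Op 4: place WK@(4,4)
Op 5: place BR@(0,3)
Op 6: place WQ@(3,4)
Op 7: place WR@(4,3)
Op 8: place BN@(1,3)
Per-piece attacks for B:
  BB@(0,1): attacks (1,2) (2,3) (3,4) (1,0) [ray(1,1) blocked at (3,4); ray(1,-1) blocked at (1,0)]
  BR@(0,3): attacks (0,4) (0,2) (0,1) (1,3) [ray(0,-1) blocked at (0,1); ray(1,0) blocked at (1,3)]
  BN@(1,3): attacks (3,4) (2,1) (3,2) (0,1)
Union (10 distinct): (0,1) (0,2) (0,4) (1,0) (1,2) (1,3) (2,1) (2,3) (3,2) (3,4)

Answer: 10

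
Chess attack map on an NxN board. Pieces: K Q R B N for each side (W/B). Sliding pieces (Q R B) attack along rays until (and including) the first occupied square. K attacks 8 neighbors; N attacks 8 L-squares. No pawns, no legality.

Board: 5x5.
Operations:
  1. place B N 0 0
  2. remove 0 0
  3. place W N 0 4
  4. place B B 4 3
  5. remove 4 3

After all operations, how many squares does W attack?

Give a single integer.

Op 1: place BN@(0,0)
Op 2: remove (0,0)
Op 3: place WN@(0,4)
Op 4: place BB@(4,3)
Op 5: remove (4,3)
Per-piece attacks for W:
  WN@(0,4): attacks (1,2) (2,3)
Union (2 distinct): (1,2) (2,3)

Answer: 2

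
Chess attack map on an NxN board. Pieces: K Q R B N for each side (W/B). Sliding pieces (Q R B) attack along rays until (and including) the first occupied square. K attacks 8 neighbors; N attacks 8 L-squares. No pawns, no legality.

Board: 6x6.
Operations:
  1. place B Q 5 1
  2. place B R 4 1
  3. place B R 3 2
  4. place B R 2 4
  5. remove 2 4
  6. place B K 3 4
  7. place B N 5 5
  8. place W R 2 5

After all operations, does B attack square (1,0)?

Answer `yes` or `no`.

Answer: no

Derivation:
Op 1: place BQ@(5,1)
Op 2: place BR@(4,1)
Op 3: place BR@(3,2)
Op 4: place BR@(2,4)
Op 5: remove (2,4)
Op 6: place BK@(3,4)
Op 7: place BN@(5,5)
Op 8: place WR@(2,5)
Per-piece attacks for B:
  BR@(3,2): attacks (3,3) (3,4) (3,1) (3,0) (4,2) (5,2) (2,2) (1,2) (0,2) [ray(0,1) blocked at (3,4)]
  BK@(3,4): attacks (3,5) (3,3) (4,4) (2,4) (4,5) (4,3) (2,5) (2,3)
  BR@(4,1): attacks (4,2) (4,3) (4,4) (4,5) (4,0) (5,1) (3,1) (2,1) (1,1) (0,1) [ray(1,0) blocked at (5,1)]
  BQ@(5,1): attacks (5,2) (5,3) (5,4) (5,5) (5,0) (4,1) (4,2) (3,3) (2,4) (1,5) (4,0) [ray(0,1) blocked at (5,5); ray(-1,0) blocked at (4,1)]
  BN@(5,5): attacks (4,3) (3,4)
B attacks (1,0): no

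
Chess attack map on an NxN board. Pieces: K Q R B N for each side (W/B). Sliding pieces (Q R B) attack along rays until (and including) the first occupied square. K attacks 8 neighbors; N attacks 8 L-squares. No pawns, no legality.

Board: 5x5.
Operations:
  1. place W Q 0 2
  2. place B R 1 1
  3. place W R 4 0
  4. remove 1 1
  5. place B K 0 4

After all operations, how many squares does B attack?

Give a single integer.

Op 1: place WQ@(0,2)
Op 2: place BR@(1,1)
Op 3: place WR@(4,0)
Op 4: remove (1,1)
Op 5: place BK@(0,4)
Per-piece attacks for B:
  BK@(0,4): attacks (0,3) (1,4) (1,3)
Union (3 distinct): (0,3) (1,3) (1,4)

Answer: 3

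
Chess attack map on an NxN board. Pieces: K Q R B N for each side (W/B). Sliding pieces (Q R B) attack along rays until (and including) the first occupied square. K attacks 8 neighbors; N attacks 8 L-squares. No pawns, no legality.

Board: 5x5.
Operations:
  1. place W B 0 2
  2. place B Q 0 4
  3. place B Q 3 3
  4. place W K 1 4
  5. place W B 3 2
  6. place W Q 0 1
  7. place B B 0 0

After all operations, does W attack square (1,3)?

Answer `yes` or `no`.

Op 1: place WB@(0,2)
Op 2: place BQ@(0,4)
Op 3: place BQ@(3,3)
Op 4: place WK@(1,4)
Op 5: place WB@(3,2)
Op 6: place WQ@(0,1)
Op 7: place BB@(0,0)
Per-piece attacks for W:
  WQ@(0,1): attacks (0,2) (0,0) (1,1) (2,1) (3,1) (4,1) (1,2) (2,3) (3,4) (1,0) [ray(0,1) blocked at (0,2); ray(0,-1) blocked at (0,0)]
  WB@(0,2): attacks (1,3) (2,4) (1,1) (2,0)
  WK@(1,4): attacks (1,3) (2,4) (0,4) (2,3) (0,3)
  WB@(3,2): attacks (4,3) (4,1) (2,3) (1,4) (2,1) (1,0) [ray(-1,1) blocked at (1,4)]
W attacks (1,3): yes

Answer: yes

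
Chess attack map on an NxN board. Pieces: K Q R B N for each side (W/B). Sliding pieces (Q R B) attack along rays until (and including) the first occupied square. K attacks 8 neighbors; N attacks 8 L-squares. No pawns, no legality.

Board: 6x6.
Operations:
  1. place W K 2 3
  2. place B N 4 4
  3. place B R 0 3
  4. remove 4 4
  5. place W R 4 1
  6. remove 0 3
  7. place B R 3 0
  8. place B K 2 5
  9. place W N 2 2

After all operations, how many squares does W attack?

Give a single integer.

Answer: 22

Derivation:
Op 1: place WK@(2,3)
Op 2: place BN@(4,4)
Op 3: place BR@(0,3)
Op 4: remove (4,4)
Op 5: place WR@(4,1)
Op 6: remove (0,3)
Op 7: place BR@(3,0)
Op 8: place BK@(2,5)
Op 9: place WN@(2,2)
Per-piece attacks for W:
  WN@(2,2): attacks (3,4) (4,3) (1,4) (0,3) (3,0) (4,1) (1,0) (0,1)
  WK@(2,3): attacks (2,4) (2,2) (3,3) (1,3) (3,4) (3,2) (1,4) (1,2)
  WR@(4,1): attacks (4,2) (4,3) (4,4) (4,5) (4,0) (5,1) (3,1) (2,1) (1,1) (0,1)
Union (22 distinct): (0,1) (0,3) (1,0) (1,1) (1,2) (1,3) (1,4) (2,1) (2,2) (2,4) (3,0) (3,1) (3,2) (3,3) (3,4) (4,0) (4,1) (4,2) (4,3) (4,4) (4,5) (5,1)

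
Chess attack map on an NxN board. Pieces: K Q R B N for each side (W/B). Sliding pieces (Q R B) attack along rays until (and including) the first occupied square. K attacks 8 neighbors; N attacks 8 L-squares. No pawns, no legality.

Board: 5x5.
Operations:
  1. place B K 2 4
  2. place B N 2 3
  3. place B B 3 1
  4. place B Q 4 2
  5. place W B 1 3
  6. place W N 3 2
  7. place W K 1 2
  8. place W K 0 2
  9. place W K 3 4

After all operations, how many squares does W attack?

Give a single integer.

Answer: 17

Derivation:
Op 1: place BK@(2,4)
Op 2: place BN@(2,3)
Op 3: place BB@(3,1)
Op 4: place BQ@(4,2)
Op 5: place WB@(1,3)
Op 6: place WN@(3,2)
Op 7: place WK@(1,2)
Op 8: place WK@(0,2)
Op 9: place WK@(3,4)
Per-piece attacks for W:
  WK@(0,2): attacks (0,3) (0,1) (1,2) (1,3) (1,1)
  WK@(1,2): attacks (1,3) (1,1) (2,2) (0,2) (2,3) (2,1) (0,3) (0,1)
  WB@(1,3): attacks (2,4) (2,2) (3,1) (0,4) (0,2) [ray(1,1) blocked at (2,4); ray(1,-1) blocked at (3,1); ray(-1,-1) blocked at (0,2)]
  WN@(3,2): attacks (4,4) (2,4) (1,3) (4,0) (2,0) (1,1)
  WK@(3,4): attacks (3,3) (4,4) (2,4) (4,3) (2,3)
Union (17 distinct): (0,1) (0,2) (0,3) (0,4) (1,1) (1,2) (1,3) (2,0) (2,1) (2,2) (2,3) (2,4) (3,1) (3,3) (4,0) (4,3) (4,4)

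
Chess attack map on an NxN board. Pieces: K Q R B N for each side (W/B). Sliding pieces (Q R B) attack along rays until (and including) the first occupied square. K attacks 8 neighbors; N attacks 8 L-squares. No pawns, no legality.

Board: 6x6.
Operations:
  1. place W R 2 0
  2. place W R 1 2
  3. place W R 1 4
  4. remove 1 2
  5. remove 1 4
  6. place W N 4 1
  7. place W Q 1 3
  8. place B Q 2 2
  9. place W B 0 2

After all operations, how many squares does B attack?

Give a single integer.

Op 1: place WR@(2,0)
Op 2: place WR@(1,2)
Op 3: place WR@(1,4)
Op 4: remove (1,2)
Op 5: remove (1,4)
Op 6: place WN@(4,1)
Op 7: place WQ@(1,3)
Op 8: place BQ@(2,2)
Op 9: place WB@(0,2)
Per-piece attacks for B:
  BQ@(2,2): attacks (2,3) (2,4) (2,5) (2,1) (2,0) (3,2) (4,2) (5,2) (1,2) (0,2) (3,3) (4,4) (5,5) (3,1) (4,0) (1,3) (1,1) (0,0) [ray(0,-1) blocked at (2,0); ray(-1,0) blocked at (0,2); ray(-1,1) blocked at (1,3)]
Union (18 distinct): (0,0) (0,2) (1,1) (1,2) (1,3) (2,0) (2,1) (2,3) (2,4) (2,5) (3,1) (3,2) (3,3) (4,0) (4,2) (4,4) (5,2) (5,5)

Answer: 18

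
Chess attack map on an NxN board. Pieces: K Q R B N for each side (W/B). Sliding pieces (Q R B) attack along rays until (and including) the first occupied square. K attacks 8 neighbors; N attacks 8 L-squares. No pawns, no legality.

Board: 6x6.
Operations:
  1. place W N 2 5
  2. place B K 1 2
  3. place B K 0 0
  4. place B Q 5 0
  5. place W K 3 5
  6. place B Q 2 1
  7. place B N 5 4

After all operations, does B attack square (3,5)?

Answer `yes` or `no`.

Answer: yes

Derivation:
Op 1: place WN@(2,5)
Op 2: place BK@(1,2)
Op 3: place BK@(0,0)
Op 4: place BQ@(5,0)
Op 5: place WK@(3,5)
Op 6: place BQ@(2,1)
Op 7: place BN@(5,4)
Per-piece attacks for B:
  BK@(0,0): attacks (0,1) (1,0) (1,1)
  BK@(1,2): attacks (1,3) (1,1) (2,2) (0,2) (2,3) (2,1) (0,3) (0,1)
  BQ@(2,1): attacks (2,2) (2,3) (2,4) (2,5) (2,0) (3,1) (4,1) (5,1) (1,1) (0,1) (3,2) (4,3) (5,4) (3,0) (1,2) (1,0) [ray(0,1) blocked at (2,5); ray(1,1) blocked at (5,4); ray(-1,1) blocked at (1,2)]
  BQ@(5,0): attacks (5,1) (5,2) (5,3) (5,4) (4,0) (3,0) (2,0) (1,0) (0,0) (4,1) (3,2) (2,3) (1,4) (0,5) [ray(0,1) blocked at (5,4); ray(-1,0) blocked at (0,0)]
  BN@(5,4): attacks (3,5) (4,2) (3,3)
B attacks (3,5): yes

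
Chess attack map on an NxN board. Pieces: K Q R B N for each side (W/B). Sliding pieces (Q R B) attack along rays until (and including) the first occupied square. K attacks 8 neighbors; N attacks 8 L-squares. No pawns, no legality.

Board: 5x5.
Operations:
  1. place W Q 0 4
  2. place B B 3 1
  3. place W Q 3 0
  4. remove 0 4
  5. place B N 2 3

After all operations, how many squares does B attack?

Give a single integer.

Answer: 10

Derivation:
Op 1: place WQ@(0,4)
Op 2: place BB@(3,1)
Op 3: place WQ@(3,0)
Op 4: remove (0,4)
Op 5: place BN@(2,3)
Per-piece attacks for B:
  BN@(2,3): attacks (4,4) (0,4) (3,1) (4,2) (1,1) (0,2)
  BB@(3,1): attacks (4,2) (4,0) (2,2) (1,3) (0,4) (2,0)
Union (10 distinct): (0,2) (0,4) (1,1) (1,3) (2,0) (2,2) (3,1) (4,0) (4,2) (4,4)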